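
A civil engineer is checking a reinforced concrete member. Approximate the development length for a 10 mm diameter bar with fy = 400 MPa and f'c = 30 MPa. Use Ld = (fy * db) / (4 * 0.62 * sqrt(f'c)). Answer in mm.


Ld = (fy * db) / (4 * 0.62 * sqrt(f'c))
= (400 * 10) / (4 * 0.62 * sqrt(30))
= 4000 / 13.5835
= 294.47 mm

294.47 mm


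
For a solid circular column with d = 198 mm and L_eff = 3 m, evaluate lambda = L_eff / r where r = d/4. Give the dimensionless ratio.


Radius of gyration r = d / 4 = 198 / 4 = 49.5 mm
L_eff = 3000.0 mm
Slenderness ratio = L / r = 3000.0 / 49.5 = 60.61 (dimensionless)

60.61 (dimensionless)


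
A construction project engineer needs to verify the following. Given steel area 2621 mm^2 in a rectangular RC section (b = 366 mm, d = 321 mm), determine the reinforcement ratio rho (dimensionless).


rho = As / (b * d)
= 2621 / (366 * 321)
= 2621 / 117486
= 0.022309 (dimensionless)

0.022309 (dimensionless)


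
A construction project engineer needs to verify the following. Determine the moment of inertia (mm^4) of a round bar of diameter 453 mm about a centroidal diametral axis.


r = d / 2 = 453 / 2 = 226.5 mm
I = pi * r^4 / 4 = pi * 226.5^4 / 4
= 2067105805.77 mm^4

2067105805.77 mm^4


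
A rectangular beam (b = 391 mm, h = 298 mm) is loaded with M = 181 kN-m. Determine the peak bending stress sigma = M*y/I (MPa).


I = b * h^3 / 12 = 391 * 298^3 / 12 = 862272039.33 mm^4
y = h / 2 = 298 / 2 = 149.0 mm
M = 181 kN-m = 181000000.0 N-mm
sigma = M * y / I = 181000000.0 * 149.0 / 862272039.33
= 31.28 MPa

31.28 MPa


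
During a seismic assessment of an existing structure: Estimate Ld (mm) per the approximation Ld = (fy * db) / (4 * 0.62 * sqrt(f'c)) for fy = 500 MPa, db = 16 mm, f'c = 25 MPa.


Ld = (fy * db) / (4 * 0.62 * sqrt(f'c))
= (500 * 16) / (4 * 0.62 * sqrt(25))
= 8000 / 12.4
= 645.16 mm

645.16 mm


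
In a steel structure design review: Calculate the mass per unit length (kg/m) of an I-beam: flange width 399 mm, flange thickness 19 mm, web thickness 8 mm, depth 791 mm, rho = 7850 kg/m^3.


A_flanges = 2 * 399 * 19 = 15162 mm^2
A_web = (791 - 2 * 19) * 8 = 6024 mm^2
A_total = 15162 + 6024 = 21186 mm^2 = 0.021186 m^2
Weight = rho * A = 7850 * 0.021186 = 166.3101 kg/m

166.3101 kg/m


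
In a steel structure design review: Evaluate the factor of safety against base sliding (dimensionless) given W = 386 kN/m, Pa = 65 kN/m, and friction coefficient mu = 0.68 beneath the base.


Resisting force = mu * W = 0.68 * 386 = 262.48 kN/m
FOS = Resisting / Driving = 262.48 / 65
= 4.0382 (dimensionless)

4.0382 (dimensionless)


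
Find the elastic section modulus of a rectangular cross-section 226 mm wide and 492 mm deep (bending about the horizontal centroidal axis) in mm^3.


S = b * h^2 / 6
= 226 * 492^2 / 6
= 226 * 242064 / 6
= 9117744.0 mm^3

9117744.0 mm^3


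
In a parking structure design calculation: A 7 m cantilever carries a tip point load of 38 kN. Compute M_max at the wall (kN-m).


For a cantilever with a point load at the free end:
M_max = P * L = 38 * 7 = 266 kN-m

266 kN-m


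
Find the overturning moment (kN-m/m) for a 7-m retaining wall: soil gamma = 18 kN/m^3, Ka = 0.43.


Pa = 0.5 * Ka * gamma * H^2
= 0.5 * 0.43 * 18 * 7^2
= 189.63 kN/m
Arm = H / 3 = 7 / 3 = 2.3333 m
Mo = Pa * arm = Pa * H / 3 = 189.63 * 7 / 3 = 442.47 kN-m/m

442.47 kN-m/m


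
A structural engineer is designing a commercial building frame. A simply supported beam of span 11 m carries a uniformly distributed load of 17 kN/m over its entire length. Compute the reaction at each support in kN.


Total load = w * L = 17 * 11 = 187 kN
By symmetry, each reaction R = total / 2 = 187 / 2 = 93.5 kN

93.5 kN


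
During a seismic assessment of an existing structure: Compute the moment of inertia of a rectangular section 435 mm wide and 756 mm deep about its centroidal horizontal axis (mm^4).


I = b * h^3 / 12
= 435 * 756^3 / 12
= 435 * 432081216 / 12
= 15662944080.0 mm^4

15662944080.0 mm^4


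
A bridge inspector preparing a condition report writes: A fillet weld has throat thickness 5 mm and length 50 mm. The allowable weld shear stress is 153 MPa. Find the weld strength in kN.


Strength = throat * length * allowable stress
= 5 * 50 * 153 N
= 38250 N
= 38.25 kN

38.25 kN


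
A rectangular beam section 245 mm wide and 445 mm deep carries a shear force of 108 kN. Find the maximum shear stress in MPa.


A = b * h = 245 * 445 = 109025 mm^2
V = 108 kN = 108000.0 N
tau_max = 1.5 * V / A = 1.5 * 108000.0 / 109025
= 1.4859 MPa

1.4859 MPa


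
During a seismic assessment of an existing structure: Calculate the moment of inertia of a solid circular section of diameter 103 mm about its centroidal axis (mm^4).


r = d / 2 = 103 / 2 = 51.5 mm
I = pi * r^4 / 4 = pi * 51.5^4 / 4
= 5524828.45 mm^4

5524828.45 mm^4


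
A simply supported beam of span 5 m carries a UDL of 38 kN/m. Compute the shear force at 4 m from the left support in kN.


R_A = w * L / 2 = 38 * 5 / 2 = 95.0 kN
V(x) = R_A - w * x = 95.0 - 38 * 4
= -57.0 kN

-57.0 kN


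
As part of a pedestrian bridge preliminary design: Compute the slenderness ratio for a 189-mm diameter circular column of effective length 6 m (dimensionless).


Radius of gyration r = d / 4 = 189 / 4 = 47.25 mm
L_eff = 6000.0 mm
Slenderness ratio = L / r = 6000.0 / 47.25 = 126.98 (dimensionless)

126.98 (dimensionless)


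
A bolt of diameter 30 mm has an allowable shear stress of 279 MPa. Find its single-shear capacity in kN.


A = pi * d^2 / 4 = pi * 30^2 / 4 = 706.8583 mm^2
V = f_v * A / 1000 = 279 * 706.8583 / 1000
= 197.2135 kN

197.2135 kN


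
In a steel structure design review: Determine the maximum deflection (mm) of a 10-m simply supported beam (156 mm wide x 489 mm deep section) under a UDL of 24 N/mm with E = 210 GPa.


I = 156 * 489^3 / 12 = 1520092197.0 mm^4
L = 10000.0 mm, w = 24 N/mm, E = 210000.0 MPa
delta = 5 * w * L^4 / (384 * E * I)
= 5 * 24 * 10000.0^4 / (384 * 210000.0 * 1520092197.0)
= 9.7895 mm

9.7895 mm


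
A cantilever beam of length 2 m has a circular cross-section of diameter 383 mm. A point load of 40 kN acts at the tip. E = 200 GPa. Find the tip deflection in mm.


I = pi * d^4 / 64 = pi * 383^4 / 64 = 1056245798.85 mm^4
L = 2000.0 mm, P = 40000.0 N, E = 200000.0 MPa
delta = P * L^3 / (3 * E * I)
= 40000.0 * 2000.0^3 / (3 * 200000.0 * 1056245798.85)
= 0.5049 mm

0.5049 mm


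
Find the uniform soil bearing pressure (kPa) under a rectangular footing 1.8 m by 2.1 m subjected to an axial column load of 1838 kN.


A = 1.8 * 2.1 = 3.78 m^2
q = P / A = 1838 / 3.78
= 486.2434 kPa

486.2434 kPa


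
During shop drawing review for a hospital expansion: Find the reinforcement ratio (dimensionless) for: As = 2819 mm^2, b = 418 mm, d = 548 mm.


rho = As / (b * d)
= 2819 / (418 * 548)
= 2819 / 229064
= 0.012307 (dimensionless)

0.012307 (dimensionless)


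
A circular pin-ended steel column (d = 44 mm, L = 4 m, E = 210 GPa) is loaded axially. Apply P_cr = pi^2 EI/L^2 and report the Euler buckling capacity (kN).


I = pi * d^4 / 64 = 183984.23 mm^4
L = 4000.0 mm
P_cr = pi^2 * E * I / L^2
= 9.8696 * 210000.0 * 183984.23 / 4000.0^2
= 23833.05 N = 23.8331 kN

23.8331 kN


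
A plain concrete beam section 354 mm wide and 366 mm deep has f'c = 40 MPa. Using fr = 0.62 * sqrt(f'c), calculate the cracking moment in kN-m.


fr = 0.62 * sqrt(40) = 0.62 * 6.3246 = 3.9212 MPa
I = 354 * 366^3 / 12 = 1446322932.0 mm^4
y_t = 183.0 mm
M_cr = fr * I / y_t = 3.9212 * 1446322932.0 / 183.0 N-mm
= 30.991 kN-m

30.991 kN-m


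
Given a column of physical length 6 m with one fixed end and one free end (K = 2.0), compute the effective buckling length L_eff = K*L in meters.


L_eff = K * L
= 2.0 * 6
= 12.0 m

12.0 m


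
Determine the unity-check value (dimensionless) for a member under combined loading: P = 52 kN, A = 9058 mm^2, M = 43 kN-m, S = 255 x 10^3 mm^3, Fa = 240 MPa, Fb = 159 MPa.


f_a = P / A = 52000.0 / 9058 = 5.7408 MPa
f_b = M / S = 43000000.0 / 255000.0 = 168.6275 MPa
Ratio = f_a / Fa + f_b / Fb
= 5.7408 / 240 + 168.6275 / 159
= 1.0845 (dimensionless)

1.0845 (dimensionless)


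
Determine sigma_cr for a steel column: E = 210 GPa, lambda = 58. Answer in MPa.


sigma_cr = pi^2 * E / lambda^2
= 9.8696 * 210000.0 / 58^2
= 9.8696 * 210000.0 / 3364
= 616.1168 MPa

616.1168 MPa


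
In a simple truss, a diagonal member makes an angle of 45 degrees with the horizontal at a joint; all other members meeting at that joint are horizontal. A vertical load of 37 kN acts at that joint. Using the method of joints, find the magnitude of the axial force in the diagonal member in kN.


At the joint, only the diagonal has a vertical component, so vertical equilibrium gives:
F * sin(45) = 37
F = 37 / sin(45)
= 37 / 0.707107
= 52.33 kN

52.33 kN


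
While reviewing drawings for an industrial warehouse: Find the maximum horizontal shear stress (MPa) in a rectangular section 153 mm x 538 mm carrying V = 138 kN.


A = b * h = 153 * 538 = 82314 mm^2
V = 138 kN = 138000.0 N
tau_max = 1.5 * V / A = 1.5 * 138000.0 / 82314
= 2.5148 MPa

2.5148 MPa


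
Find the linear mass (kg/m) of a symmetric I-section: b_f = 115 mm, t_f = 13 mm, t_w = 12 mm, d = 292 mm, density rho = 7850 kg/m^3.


A_flanges = 2 * 115 * 13 = 2990 mm^2
A_web = (292 - 2 * 13) * 12 = 3192 mm^2
A_total = 2990 + 3192 = 6182 mm^2 = 0.006182 m^2
Weight = rho * A = 7850 * 0.006182 = 48.5287 kg/m

48.5287 kg/m


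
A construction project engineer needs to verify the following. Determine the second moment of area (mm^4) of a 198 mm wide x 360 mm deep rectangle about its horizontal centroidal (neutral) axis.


I = b * h^3 / 12
= 198 * 360^3 / 12
= 198 * 46656000 / 12
= 769824000.0 mm^4

769824000.0 mm^4


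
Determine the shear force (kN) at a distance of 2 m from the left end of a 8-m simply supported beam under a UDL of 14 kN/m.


R_A = w * L / 2 = 14 * 8 / 2 = 56.0 kN
V(x) = R_A - w * x = 56.0 - 14 * 2
= 28.0 kN

28.0 kN


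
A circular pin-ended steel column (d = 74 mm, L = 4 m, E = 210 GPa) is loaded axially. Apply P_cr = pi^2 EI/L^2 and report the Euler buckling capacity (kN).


I = pi * d^4 / 64 = 1471962.61 mm^4
L = 4000.0 mm
P_cr = pi^2 * E * I / L^2
= 9.8696 * 210000.0 * 1471962.61 / 4000.0^2
= 190675.91 N = 190.6759 kN

190.6759 kN


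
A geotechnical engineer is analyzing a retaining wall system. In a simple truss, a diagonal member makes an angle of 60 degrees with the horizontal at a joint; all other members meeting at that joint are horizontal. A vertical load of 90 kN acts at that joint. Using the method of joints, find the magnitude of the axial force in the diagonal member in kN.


At the joint, only the diagonal has a vertical component, so vertical equilibrium gives:
F * sin(60) = 90
F = 90 / sin(60)
= 90 / 0.866025
= 103.92 kN

103.92 kN


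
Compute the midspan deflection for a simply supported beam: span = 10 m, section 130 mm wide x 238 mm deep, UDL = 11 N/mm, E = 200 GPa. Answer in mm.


I = 130 * 238^3 / 12 = 146047113.33 mm^4
L = 10000.0 mm, w = 11 N/mm, E = 200000.0 MPa
delta = 5 * w * L^4 / (384 * E * I)
= 5 * 11 * 10000.0^4 / (384 * 200000.0 * 146047113.33)
= 49.0353 mm

49.0353 mm


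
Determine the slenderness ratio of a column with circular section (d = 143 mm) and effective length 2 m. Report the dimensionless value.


Radius of gyration r = d / 4 = 143 / 4 = 35.75 mm
L_eff = 2000.0 mm
Slenderness ratio = L / r = 2000.0 / 35.75 = 55.94 (dimensionless)

55.94 (dimensionless)


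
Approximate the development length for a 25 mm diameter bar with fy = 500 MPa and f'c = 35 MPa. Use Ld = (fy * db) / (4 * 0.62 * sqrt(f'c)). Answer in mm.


Ld = (fy * db) / (4 * 0.62 * sqrt(f'c))
= (500 * 25) / (4 * 0.62 * sqrt(35))
= 12500 / 14.6719
= 851.97 mm

851.97 mm


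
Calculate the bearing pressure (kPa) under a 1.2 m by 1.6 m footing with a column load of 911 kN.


A = 1.2 * 1.6 = 1.92 m^2
q = P / A = 911 / 1.92
= 474.4792 kPa

474.4792 kPa


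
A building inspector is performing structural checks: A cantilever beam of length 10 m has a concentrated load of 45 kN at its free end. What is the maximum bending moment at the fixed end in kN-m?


For a cantilever with a point load at the free end:
M_max = P * L = 45 * 10 = 450 kN-m

450 kN-m


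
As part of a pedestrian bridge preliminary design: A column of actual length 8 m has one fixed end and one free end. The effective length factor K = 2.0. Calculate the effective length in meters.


L_eff = K * L
= 2.0 * 8
= 16.0 m

16.0 m


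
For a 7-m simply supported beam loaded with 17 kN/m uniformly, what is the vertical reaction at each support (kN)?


Total load = w * L = 17 * 7 = 119 kN
By symmetry, each reaction R = total / 2 = 119 / 2 = 59.5 kN

59.5 kN


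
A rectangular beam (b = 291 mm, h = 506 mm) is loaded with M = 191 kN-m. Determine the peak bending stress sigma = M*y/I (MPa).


I = b * h^3 / 12 = 291 * 506^3 / 12 = 3141689738.0 mm^4
y = h / 2 = 506 / 2 = 253.0 mm
M = 191 kN-m = 191000000.0 N-mm
sigma = M * y / I = 191000000.0 * 253.0 / 3141689738.0
= 15.38 MPa

15.38 MPa


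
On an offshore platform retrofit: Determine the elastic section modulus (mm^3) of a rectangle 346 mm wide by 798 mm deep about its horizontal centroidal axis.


S = b * h^2 / 6
= 346 * 798^2 / 6
= 346 * 636804 / 6
= 36722364.0 mm^3

36722364.0 mm^3


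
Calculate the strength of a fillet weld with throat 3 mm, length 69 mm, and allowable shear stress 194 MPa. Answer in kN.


Strength = throat * length * allowable stress
= 3 * 69 * 194 N
= 40158 N
= 40.16 kN

40.16 kN


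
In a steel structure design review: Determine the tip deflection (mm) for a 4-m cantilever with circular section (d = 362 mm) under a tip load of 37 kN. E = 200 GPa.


I = pi * d^4 / 64 = pi * 362^4 / 64 = 842954592.04 mm^4
L = 4000.0 mm, P = 37000.0 N, E = 200000.0 MPa
delta = P * L^3 / (3 * E * I)
= 37000.0 * 4000.0^3 / (3 * 200000.0 * 842954592.04)
= 4.6819 mm

4.6819 mm


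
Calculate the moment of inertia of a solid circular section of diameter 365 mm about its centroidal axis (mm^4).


r = d / 2 = 365 / 2 = 182.5 mm
I = pi * r^4 / 4 = pi * 182.5^4 / 4
= 871247122.07 mm^4

871247122.07 mm^4


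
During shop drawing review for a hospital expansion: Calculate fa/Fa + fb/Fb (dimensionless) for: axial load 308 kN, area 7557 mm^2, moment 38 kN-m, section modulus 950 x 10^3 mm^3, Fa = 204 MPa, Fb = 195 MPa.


f_a = P / A = 308000.0 / 7557 = 40.7569 MPa
f_b = M / S = 38000000.0 / 950000.0 = 40.0 MPa
Ratio = f_a / Fa + f_b / Fb
= 40.7569 / 204 + 40.0 / 195
= 0.4049 (dimensionless)

0.4049 (dimensionless)


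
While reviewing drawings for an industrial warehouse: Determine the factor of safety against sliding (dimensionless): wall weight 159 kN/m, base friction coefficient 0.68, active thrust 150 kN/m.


Resisting force = mu * W = 0.68 * 159 = 108.12 kN/m
FOS = Resisting / Driving = 108.12 / 150
= 0.7208 (dimensionless)

0.7208 (dimensionless)


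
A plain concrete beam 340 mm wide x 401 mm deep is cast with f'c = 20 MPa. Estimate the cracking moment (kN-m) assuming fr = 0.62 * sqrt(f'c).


fr = 0.62 * sqrt(20) = 0.62 * 4.4721 = 2.7727 MPa
I = 340 * 401^3 / 12 = 1826967361.67 mm^4
y_t = 200.5 mm
M_cr = fr * I / y_t = 2.7727 * 1826967361.67 / 200.5 N-mm
= 25.2652 kN-m

25.2652 kN-m


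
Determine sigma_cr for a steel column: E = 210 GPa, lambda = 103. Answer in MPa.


sigma_cr = pi^2 * E / lambda^2
= 9.8696 * 210000.0 / 103^2
= 9.8696 * 210000.0 / 10609
= 195.364 MPa

195.364 MPa


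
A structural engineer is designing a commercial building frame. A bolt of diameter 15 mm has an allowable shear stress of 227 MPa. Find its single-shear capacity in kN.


A = pi * d^2 / 4 = pi * 15^2 / 4 = 176.7146 mm^2
V = f_v * A / 1000 = 227 * 176.7146 / 1000
= 40.1142 kN

40.1142 kN


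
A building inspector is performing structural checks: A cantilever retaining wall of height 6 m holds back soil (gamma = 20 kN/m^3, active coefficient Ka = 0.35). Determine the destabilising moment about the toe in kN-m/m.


Pa = 0.5 * Ka * gamma * H^2
= 0.5 * 0.35 * 20 * 6^2
= 126.0 kN/m
Arm = H / 3 = 6 / 3 = 2.0 m
Mo = Pa * arm = Pa * H / 3 = 126.0 * 6 / 3 = 252.0 kN-m/m

252.0 kN-m/m


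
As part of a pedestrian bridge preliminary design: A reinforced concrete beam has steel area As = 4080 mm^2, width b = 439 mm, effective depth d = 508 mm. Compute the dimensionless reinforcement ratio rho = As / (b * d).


rho = As / (b * d)
= 4080 / (439 * 508)
= 4080 / 223012
= 0.018295 (dimensionless)

0.018295 (dimensionless)


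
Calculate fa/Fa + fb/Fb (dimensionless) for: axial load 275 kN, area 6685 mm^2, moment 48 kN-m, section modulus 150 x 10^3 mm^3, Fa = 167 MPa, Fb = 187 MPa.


f_a = P / A = 275000.0 / 6685 = 41.1369 MPa
f_b = M / S = 48000000.0 / 150000.0 = 320.0 MPa
Ratio = f_a / Fa + f_b / Fb
= 41.1369 / 167 + 320.0 / 187
= 1.9576 (dimensionless)

1.9576 (dimensionless)


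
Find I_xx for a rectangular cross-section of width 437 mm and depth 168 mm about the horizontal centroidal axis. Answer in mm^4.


I = b * h^3 / 12
= 437 * 168^3 / 12
= 437 * 4741632 / 12
= 172674432.0 mm^4

172674432.0 mm^4


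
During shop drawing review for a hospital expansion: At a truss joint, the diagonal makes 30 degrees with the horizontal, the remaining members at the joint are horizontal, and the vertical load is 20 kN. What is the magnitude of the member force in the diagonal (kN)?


At the joint, only the diagonal has a vertical component, so vertical equilibrium gives:
F * sin(30) = 20
F = 20 / sin(30)
= 20 / 0.5
= 40.0 kN

40.0 kN


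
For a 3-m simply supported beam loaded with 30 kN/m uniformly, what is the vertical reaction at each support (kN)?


Total load = w * L = 30 * 3 = 90 kN
By symmetry, each reaction R = total / 2 = 90 / 2 = 45.0 kN

45.0 kN


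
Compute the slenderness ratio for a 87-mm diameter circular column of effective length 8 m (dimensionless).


Radius of gyration r = d / 4 = 87 / 4 = 21.75 mm
L_eff = 8000.0 mm
Slenderness ratio = L / r = 8000.0 / 21.75 = 367.82 (dimensionless)

367.82 (dimensionless)


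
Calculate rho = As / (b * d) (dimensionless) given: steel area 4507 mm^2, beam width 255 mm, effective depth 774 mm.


rho = As / (b * d)
= 4507 / (255 * 774)
= 4507 / 197370
= 0.022835 (dimensionless)

0.022835 (dimensionless)


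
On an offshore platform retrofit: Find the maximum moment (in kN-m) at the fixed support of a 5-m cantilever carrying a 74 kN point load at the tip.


For a cantilever with a point load at the free end:
M_max = P * L = 74 * 5 = 370 kN-m

370 kN-m


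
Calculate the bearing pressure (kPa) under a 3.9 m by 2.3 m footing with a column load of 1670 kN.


A = 3.9 * 2.3 = 8.97 m^2
q = P / A = 1670 / 8.97
= 186.1761 kPa

186.1761 kPa


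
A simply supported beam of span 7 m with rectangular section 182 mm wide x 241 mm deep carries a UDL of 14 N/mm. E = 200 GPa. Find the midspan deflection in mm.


I = 182 * 241^3 / 12 = 212295735.17 mm^4
L = 7000.0 mm, w = 14 N/mm, E = 200000.0 MPa
delta = 5 * w * L^4 / (384 * E * I)
= 5 * 14 * 7000.0^4 / (384 * 200000.0 * 212295735.17)
= 10.3083 mm

10.3083 mm


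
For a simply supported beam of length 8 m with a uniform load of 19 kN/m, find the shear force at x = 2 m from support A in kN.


R_A = w * L / 2 = 19 * 8 / 2 = 76.0 kN
V(x) = R_A - w * x = 76.0 - 19 * 2
= 38.0 kN

38.0 kN


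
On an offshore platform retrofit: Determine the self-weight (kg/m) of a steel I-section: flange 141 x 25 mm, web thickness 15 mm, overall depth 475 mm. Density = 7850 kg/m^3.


A_flanges = 2 * 141 * 25 = 7050 mm^2
A_web = (475 - 2 * 25) * 15 = 6375 mm^2
A_total = 7050 + 6375 = 13425 mm^2 = 0.013425 m^2
Weight = rho * A = 7850 * 0.013425 = 105.3863 kg/m

105.3863 kg/m


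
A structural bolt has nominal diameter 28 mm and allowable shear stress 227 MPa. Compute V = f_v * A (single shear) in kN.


A = pi * d^2 / 4 = pi * 28^2 / 4 = 615.7522 mm^2
V = f_v * A / 1000 = 227 * 615.7522 / 1000
= 139.7757 kN

139.7757 kN


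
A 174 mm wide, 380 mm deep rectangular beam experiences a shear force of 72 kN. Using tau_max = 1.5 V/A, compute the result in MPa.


A = b * h = 174 * 380 = 66120 mm^2
V = 72 kN = 72000.0 N
tau_max = 1.5 * V / A = 1.5 * 72000.0 / 66120
= 1.6334 MPa

1.6334 MPa


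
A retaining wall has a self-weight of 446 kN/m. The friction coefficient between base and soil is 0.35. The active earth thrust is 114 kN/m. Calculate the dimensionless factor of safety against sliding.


Resisting force = mu * W = 0.35 * 446 = 156.1 kN/m
FOS = Resisting / Driving = 156.1 / 114
= 1.3693 (dimensionless)

1.3693 (dimensionless)


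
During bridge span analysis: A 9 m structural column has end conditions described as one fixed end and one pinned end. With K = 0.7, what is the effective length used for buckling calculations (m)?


L_eff = K * L
= 0.7 * 9
= 6.3 m

6.3 m


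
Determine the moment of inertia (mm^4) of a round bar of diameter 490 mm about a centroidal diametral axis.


r = d / 2 = 490 / 2 = 245.0 mm
I = pi * r^4 / 4 = pi * 245.0^4 / 4
= 2829790073.59 mm^4

2829790073.59 mm^4


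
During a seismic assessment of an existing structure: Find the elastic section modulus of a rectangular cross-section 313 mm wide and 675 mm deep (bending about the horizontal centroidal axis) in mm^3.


S = b * h^2 / 6
= 313 * 675^2 / 6
= 313 * 455625 / 6
= 23768437.5 mm^3

23768437.5 mm^3


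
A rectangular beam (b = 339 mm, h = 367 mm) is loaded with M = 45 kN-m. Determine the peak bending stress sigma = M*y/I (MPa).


I = b * h^3 / 12 = 339 * 367^3 / 12 = 1396421879.75 mm^4
y = h / 2 = 367 / 2 = 183.5 mm
M = 45 kN-m = 45000000.0 N-mm
sigma = M * y / I = 45000000.0 * 183.5 / 1396421879.75
= 5.91 MPa

5.91 MPa


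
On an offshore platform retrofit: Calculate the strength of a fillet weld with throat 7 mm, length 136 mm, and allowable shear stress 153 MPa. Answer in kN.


Strength = throat * length * allowable stress
= 7 * 136 * 153 N
= 145656 N
= 145.66 kN

145.66 kN


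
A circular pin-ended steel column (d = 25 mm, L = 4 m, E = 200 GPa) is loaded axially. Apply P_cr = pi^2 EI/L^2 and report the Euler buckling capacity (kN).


I = pi * d^4 / 64 = 19174.76 mm^4
L = 4000.0 mm
P_cr = pi^2 * E * I / L^2
= 9.8696 * 200000.0 * 19174.76 / 4000.0^2
= 2365.59 N = 2.3656 kN

2.3656 kN


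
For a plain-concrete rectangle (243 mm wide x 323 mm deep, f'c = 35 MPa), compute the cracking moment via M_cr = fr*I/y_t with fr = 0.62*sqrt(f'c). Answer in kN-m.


fr = 0.62 * sqrt(35) = 0.62 * 5.9161 = 3.668 MPa
I = 243 * 323^3 / 12 = 682389906.75 mm^4
y_t = 161.5 mm
M_cr = fr * I / y_t = 3.668 * 682389906.75 / 161.5 N-mm
= 15.4984 kN-m

15.4984 kN-m


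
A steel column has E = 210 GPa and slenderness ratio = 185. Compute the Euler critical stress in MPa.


sigma_cr = pi^2 * E / lambda^2
= 9.8696 * 210000.0 / 185^2
= 9.8696 * 210000.0 / 34225
= 60.5586 MPa

60.5586 MPa


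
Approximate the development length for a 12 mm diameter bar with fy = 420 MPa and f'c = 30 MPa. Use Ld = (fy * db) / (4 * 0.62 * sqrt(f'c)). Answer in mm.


Ld = (fy * db) / (4 * 0.62 * sqrt(f'c))
= (420 * 12) / (4 * 0.62 * sqrt(30))
= 5040 / 13.5835
= 371.04 mm

371.04 mm


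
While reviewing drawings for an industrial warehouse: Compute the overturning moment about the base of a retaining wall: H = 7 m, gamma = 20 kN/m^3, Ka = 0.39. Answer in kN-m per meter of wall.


Pa = 0.5 * Ka * gamma * H^2
= 0.5 * 0.39 * 20 * 7^2
= 191.1 kN/m
Arm = H / 3 = 7 / 3 = 2.3333 m
Mo = Pa * arm = Pa * H / 3 = 191.1 * 7 / 3 = 445.9 kN-m/m

445.9 kN-m/m


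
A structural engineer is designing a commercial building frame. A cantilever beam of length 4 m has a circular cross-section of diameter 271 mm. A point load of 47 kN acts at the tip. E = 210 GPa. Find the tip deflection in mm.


I = pi * d^4 / 64 = pi * 271^4 / 64 = 264756762.74 mm^4
L = 4000.0 mm, P = 47000.0 N, E = 210000.0 MPa
delta = P * L^3 / (3 * E * I)
= 47000.0 * 4000.0^3 / (3 * 210000.0 * 264756762.74)
= 18.0339 mm

18.0339 mm


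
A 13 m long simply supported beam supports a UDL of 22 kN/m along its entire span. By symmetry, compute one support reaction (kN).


Total load = w * L = 22 * 13 = 286 kN
By symmetry, each reaction R = total / 2 = 286 / 2 = 143.0 kN

143.0 kN


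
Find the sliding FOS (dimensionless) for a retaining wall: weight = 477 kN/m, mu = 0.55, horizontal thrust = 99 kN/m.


Resisting force = mu * W = 0.55 * 477 = 262.35 kN/m
FOS = Resisting / Driving = 262.35 / 99
= 2.65 (dimensionless)

2.65 (dimensionless)


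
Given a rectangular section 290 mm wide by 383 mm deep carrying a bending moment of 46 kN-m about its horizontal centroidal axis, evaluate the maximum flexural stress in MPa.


I = b * h^3 / 12 = 290 * 383^3 / 12 = 1357728935.83 mm^4
y = h / 2 = 383 / 2 = 191.5 mm
M = 46 kN-m = 46000000.0 N-mm
sigma = M * y / I = 46000000.0 * 191.5 / 1357728935.83
= 6.49 MPa

6.49 MPa


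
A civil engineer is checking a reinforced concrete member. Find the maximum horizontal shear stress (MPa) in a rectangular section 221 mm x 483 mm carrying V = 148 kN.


A = b * h = 221 * 483 = 106743 mm^2
V = 148 kN = 148000.0 N
tau_max = 1.5 * V / A = 1.5 * 148000.0 / 106743
= 2.0798 MPa

2.0798 MPa


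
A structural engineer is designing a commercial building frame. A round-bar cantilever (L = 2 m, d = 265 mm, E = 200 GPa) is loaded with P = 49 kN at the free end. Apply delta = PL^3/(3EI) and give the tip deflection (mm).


I = pi * d^4 / 64 = pi * 265^4 / 64 = 242076925.22 mm^4
L = 2000.0 mm, P = 49000.0 N, E = 200000.0 MPa
delta = P * L^3 / (3 * E * I)
= 49000.0 * 2000.0^3 / (3 * 200000.0 * 242076925.22)
= 2.6989 mm

2.6989 mm


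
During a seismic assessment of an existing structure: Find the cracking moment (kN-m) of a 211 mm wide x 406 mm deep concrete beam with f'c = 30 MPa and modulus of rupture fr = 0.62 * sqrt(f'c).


fr = 0.62 * sqrt(30) = 0.62 * 5.4772 = 3.3959 MPa
I = 211 * 406^3 / 12 = 1176736731.33 mm^4
y_t = 203.0 mm
M_cr = fr * I / y_t = 3.3959 * 1176736731.33 / 203.0 N-mm
= 19.685 kN-m

19.685 kN-m


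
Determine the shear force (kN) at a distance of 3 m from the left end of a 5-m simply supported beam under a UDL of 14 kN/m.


R_A = w * L / 2 = 14 * 5 / 2 = 35.0 kN
V(x) = R_A - w * x = 35.0 - 14 * 3
= -7.0 kN

-7.0 kN


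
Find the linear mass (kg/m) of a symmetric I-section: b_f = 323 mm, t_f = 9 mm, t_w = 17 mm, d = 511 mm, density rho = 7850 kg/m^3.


A_flanges = 2 * 323 * 9 = 5814 mm^2
A_web = (511 - 2 * 9) * 17 = 8381 mm^2
A_total = 5814 + 8381 = 14195 mm^2 = 0.014195 m^2
Weight = rho * A = 7850 * 0.014195 = 111.4308 kg/m

111.4308 kg/m


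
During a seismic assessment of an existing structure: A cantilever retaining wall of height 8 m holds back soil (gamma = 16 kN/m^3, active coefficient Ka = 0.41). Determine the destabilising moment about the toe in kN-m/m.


Pa = 0.5 * Ka * gamma * H^2
= 0.5 * 0.41 * 16 * 8^2
= 209.92 kN/m
Arm = H / 3 = 8 / 3 = 2.6667 m
Mo = Pa * arm = Pa * H / 3 = 209.92 * 8 / 3 = 559.7867 kN-m/m

559.7867 kN-m/m


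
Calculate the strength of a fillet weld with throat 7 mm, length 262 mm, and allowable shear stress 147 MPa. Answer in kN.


Strength = throat * length * allowable stress
= 7 * 262 * 147 N
= 269598 N
= 269.6 kN

269.6 kN


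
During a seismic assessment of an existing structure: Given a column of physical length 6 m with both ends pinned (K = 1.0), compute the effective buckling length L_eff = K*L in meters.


L_eff = K * L
= 1.0 * 6
= 6.0 m

6.0 m


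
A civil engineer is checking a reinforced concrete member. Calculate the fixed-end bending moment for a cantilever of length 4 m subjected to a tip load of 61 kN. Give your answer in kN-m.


For a cantilever with a point load at the free end:
M_max = P * L = 61 * 4 = 244 kN-m

244 kN-m


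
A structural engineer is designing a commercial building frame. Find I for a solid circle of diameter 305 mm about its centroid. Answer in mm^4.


r = d / 2 = 305 / 2 = 152.5 mm
I = pi * r^4 / 4 = pi * 152.5^4 / 4
= 424785081.72 mm^4

424785081.72 mm^4


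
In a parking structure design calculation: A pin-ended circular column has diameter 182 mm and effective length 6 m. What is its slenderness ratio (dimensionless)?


Radius of gyration r = d / 4 = 182 / 4 = 45.5 mm
L_eff = 6000.0 mm
Slenderness ratio = L / r = 6000.0 / 45.5 = 131.87 (dimensionless)

131.87 (dimensionless)


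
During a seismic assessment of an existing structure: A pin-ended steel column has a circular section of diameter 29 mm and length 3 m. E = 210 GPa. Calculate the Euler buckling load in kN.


I = pi * d^4 / 64 = 34718.57 mm^4
L = 3000.0 mm
P_cr = pi^2 * E * I / L^2
= 9.8696 * 210000.0 * 34718.57 / 3000.0^2
= 7995.37 N = 7.9954 kN

7.9954 kN


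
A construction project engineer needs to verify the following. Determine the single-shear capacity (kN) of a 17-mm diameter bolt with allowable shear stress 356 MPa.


A = pi * d^2 / 4 = pi * 17^2 / 4 = 226.9801 mm^2
V = f_v * A / 1000 = 356 * 226.9801 / 1000
= 80.8049 kN

80.8049 kN


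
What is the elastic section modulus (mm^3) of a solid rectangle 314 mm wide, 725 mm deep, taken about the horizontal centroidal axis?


S = b * h^2 / 6
= 314 * 725^2 / 6
= 314 * 525625 / 6
= 27507708.33 mm^3

27507708.33 mm^3


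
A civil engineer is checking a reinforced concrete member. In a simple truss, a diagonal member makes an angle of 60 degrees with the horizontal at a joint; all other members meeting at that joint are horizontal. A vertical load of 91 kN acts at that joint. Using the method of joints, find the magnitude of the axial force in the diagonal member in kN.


At the joint, only the diagonal has a vertical component, so vertical equilibrium gives:
F * sin(60) = 91
F = 91 / sin(60)
= 91 / 0.866025
= 105.08 kN

105.08 kN


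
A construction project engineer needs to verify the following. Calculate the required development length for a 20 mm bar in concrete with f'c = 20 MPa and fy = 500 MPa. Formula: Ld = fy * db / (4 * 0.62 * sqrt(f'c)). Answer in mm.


Ld = (fy * db) / (4 * 0.62 * sqrt(f'c))
= (500 * 20) / (4 * 0.62 * sqrt(20))
= 10000 / 11.0909
= 901.64 mm

901.64 mm


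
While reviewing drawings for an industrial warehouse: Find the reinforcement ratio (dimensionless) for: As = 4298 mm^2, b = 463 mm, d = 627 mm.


rho = As / (b * d)
= 4298 / (463 * 627)
= 4298 / 290301
= 0.014805 (dimensionless)

0.014805 (dimensionless)


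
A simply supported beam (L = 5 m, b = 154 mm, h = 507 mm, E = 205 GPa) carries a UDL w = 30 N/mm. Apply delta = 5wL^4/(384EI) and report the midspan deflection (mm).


I = 154 * 507^3 / 12 = 1672489318.5 mm^4
L = 5000.0 mm, w = 30 N/mm, E = 205000.0 MPa
delta = 5 * w * L^4 / (384 * E * I)
= 5 * 30 * 5000.0^4 / (384 * 205000.0 * 1672489318.5)
= 0.7121 mm

0.7121 mm


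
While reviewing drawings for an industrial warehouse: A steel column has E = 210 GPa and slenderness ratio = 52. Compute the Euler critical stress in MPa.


sigma_cr = pi^2 * E / lambda^2
= 9.8696 * 210000.0 / 52^2
= 9.8696 * 210000.0 / 2704
= 766.5003 MPa

766.5003 MPa


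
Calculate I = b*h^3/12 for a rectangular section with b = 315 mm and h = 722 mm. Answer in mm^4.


I = b * h^3 / 12
= 315 * 722^3 / 12
= 315 * 376367048 / 12
= 9879635010.0 mm^4

9879635010.0 mm^4


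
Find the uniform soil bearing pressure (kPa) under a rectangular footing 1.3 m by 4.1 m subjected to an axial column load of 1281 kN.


A = 1.3 * 4.1 = 5.33 m^2
q = P / A = 1281 / 5.33
= 240.3377 kPa

240.3377 kPa


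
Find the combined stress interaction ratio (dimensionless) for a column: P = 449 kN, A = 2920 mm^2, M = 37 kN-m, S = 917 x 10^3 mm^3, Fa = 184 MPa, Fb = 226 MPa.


f_a = P / A = 449000.0 / 2920 = 153.7671 MPa
f_b = M / S = 37000000.0 / 917000.0 = 40.349 MPa
Ratio = f_a / Fa + f_b / Fb
= 153.7671 / 184 + 40.349 / 226
= 1.0142 (dimensionless)

1.0142 (dimensionless)


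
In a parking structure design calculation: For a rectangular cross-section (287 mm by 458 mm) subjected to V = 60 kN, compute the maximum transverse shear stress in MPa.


A = b * h = 287 * 458 = 131446 mm^2
V = 60 kN = 60000.0 N
tau_max = 1.5 * V / A = 1.5 * 60000.0 / 131446
= 0.6847 MPa

0.6847 MPa


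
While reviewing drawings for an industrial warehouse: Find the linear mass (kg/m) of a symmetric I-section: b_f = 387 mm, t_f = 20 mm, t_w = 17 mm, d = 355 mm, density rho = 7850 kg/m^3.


A_flanges = 2 * 387 * 20 = 15480 mm^2
A_web = (355 - 2 * 20) * 17 = 5355 mm^2
A_total = 15480 + 5355 = 20835 mm^2 = 0.020835 m^2
Weight = rho * A = 7850 * 0.020835 = 163.5548 kg/m

163.5548 kg/m


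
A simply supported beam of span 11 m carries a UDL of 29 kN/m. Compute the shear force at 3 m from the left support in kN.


R_A = w * L / 2 = 29 * 11 / 2 = 159.5 kN
V(x) = R_A - w * x = 159.5 - 29 * 3
= 72.5 kN

72.5 kN


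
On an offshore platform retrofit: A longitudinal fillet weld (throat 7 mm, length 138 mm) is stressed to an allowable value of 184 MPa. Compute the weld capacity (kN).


Strength = throat * length * allowable stress
= 7 * 138 * 184 N
= 177744 N
= 177.74 kN

177.74 kN


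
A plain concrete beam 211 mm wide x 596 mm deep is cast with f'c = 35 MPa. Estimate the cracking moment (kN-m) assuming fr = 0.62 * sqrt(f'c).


fr = 0.62 * sqrt(35) = 0.62 * 5.9161 = 3.668 MPa
I = 211 * 596^3 / 12 = 3722545274.67 mm^4
y_t = 298.0 mm
M_cr = fr * I / y_t = 3.668 * 3722545274.67 / 298.0 N-mm
= 45.8194 kN-m

45.8194 kN-m


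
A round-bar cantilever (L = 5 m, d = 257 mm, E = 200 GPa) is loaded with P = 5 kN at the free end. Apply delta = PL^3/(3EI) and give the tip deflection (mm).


I = pi * d^4 / 64 = pi * 257^4 / 64 = 214142265.05 mm^4
L = 5000.0 mm, P = 5000.0 N, E = 200000.0 MPa
delta = P * L^3 / (3 * E * I)
= 5000.0 * 5000.0^3 / (3 * 200000.0 * 214142265.05)
= 4.8644 mm

4.8644 mm


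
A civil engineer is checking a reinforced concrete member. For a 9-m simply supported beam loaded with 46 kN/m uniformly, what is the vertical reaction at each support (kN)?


Total load = w * L = 46 * 9 = 414 kN
By symmetry, each reaction R = total / 2 = 414 / 2 = 207.0 kN

207.0 kN


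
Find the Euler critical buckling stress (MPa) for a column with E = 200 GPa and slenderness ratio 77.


sigma_cr = pi^2 * E / lambda^2
= 9.8696 * 200000.0 / 77^2
= 9.8696 * 200000.0 / 5929
= 332.9264 MPa

332.9264 MPa


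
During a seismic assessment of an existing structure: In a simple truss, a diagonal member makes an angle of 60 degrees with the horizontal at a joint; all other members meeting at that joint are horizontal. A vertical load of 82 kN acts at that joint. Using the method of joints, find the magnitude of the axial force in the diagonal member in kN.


At the joint, only the diagonal has a vertical component, so vertical equilibrium gives:
F * sin(60) = 82
F = 82 / sin(60)
= 82 / 0.866025
= 94.69 kN

94.69 kN


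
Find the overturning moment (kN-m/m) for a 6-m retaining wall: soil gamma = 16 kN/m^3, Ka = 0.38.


Pa = 0.5 * Ka * gamma * H^2
= 0.5 * 0.38 * 16 * 6^2
= 109.44 kN/m
Arm = H / 3 = 6 / 3 = 2.0 m
Mo = Pa * arm = Pa * H / 3 = 109.44 * 6 / 3 = 218.88 kN-m/m

218.88 kN-m/m


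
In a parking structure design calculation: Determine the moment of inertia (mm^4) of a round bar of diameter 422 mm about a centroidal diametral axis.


r = d / 2 = 422 / 2 = 211.0 mm
I = pi * r^4 / 4 = pi * 211.0^4 / 4
= 1556752968.6 mm^4

1556752968.6 mm^4


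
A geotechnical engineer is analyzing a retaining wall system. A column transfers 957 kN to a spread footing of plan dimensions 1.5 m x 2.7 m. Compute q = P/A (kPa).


A = 1.5 * 2.7 = 4.05 m^2
q = P / A = 957 / 4.05
= 236.2963 kPa

236.2963 kPa


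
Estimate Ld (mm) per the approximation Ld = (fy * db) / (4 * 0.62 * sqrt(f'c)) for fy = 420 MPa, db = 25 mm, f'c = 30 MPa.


Ld = (fy * db) / (4 * 0.62 * sqrt(f'c))
= (420 * 25) / (4 * 0.62 * sqrt(30))
= 10500 / 13.5835
= 773.0 mm

773.0 mm


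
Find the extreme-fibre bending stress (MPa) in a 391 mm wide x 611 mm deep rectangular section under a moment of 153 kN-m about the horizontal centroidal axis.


I = b * h^3 / 12 = 391 * 611^3 / 12 = 7432230018.42 mm^4
y = h / 2 = 611 / 2 = 305.5 mm
M = 153 kN-m = 153000000.0 N-mm
sigma = M * y / I = 153000000.0 * 305.5 / 7432230018.42
= 6.29 MPa

6.29 MPa


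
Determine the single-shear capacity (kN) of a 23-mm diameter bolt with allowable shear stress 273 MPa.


A = pi * d^2 / 4 = pi * 23^2 / 4 = 415.4756 mm^2
V = f_v * A / 1000 = 273 * 415.4756 / 1000
= 113.4248 kN

113.4248 kN


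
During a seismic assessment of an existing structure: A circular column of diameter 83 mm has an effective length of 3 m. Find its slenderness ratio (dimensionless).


Radius of gyration r = d / 4 = 83 / 4 = 20.75 mm
L_eff = 3000.0 mm
Slenderness ratio = L / r = 3000.0 / 20.75 = 144.58 (dimensionless)

144.58 (dimensionless)


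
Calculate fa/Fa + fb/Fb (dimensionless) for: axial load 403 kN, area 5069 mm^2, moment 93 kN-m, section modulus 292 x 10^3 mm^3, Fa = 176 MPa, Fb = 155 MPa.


f_a = P / A = 403000.0 / 5069 = 79.5029 MPa
f_b = M / S = 93000000.0 / 292000.0 = 318.4932 MPa
Ratio = f_a / Fa + f_b / Fb
= 79.5029 / 176 + 318.4932 / 155
= 2.5065 (dimensionless)

2.5065 (dimensionless)


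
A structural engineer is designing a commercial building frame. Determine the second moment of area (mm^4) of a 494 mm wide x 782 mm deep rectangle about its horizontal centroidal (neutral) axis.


I = b * h^3 / 12
= 494 * 782^3 / 12
= 494 * 478211768 / 12
= 19686384449.33 mm^4

19686384449.33 mm^4


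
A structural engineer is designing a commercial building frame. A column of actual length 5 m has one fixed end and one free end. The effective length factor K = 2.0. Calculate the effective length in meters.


L_eff = K * L
= 2.0 * 5
= 10.0 m

10.0 m


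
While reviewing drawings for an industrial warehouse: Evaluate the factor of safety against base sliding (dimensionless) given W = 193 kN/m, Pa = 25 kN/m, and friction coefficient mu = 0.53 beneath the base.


Resisting force = mu * W = 0.53 * 193 = 102.29 kN/m
FOS = Resisting / Driving = 102.29 / 25
= 4.0916 (dimensionless)

4.0916 (dimensionless)


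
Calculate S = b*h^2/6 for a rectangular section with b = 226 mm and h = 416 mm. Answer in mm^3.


S = b * h^2 / 6
= 226 * 416^2 / 6
= 226 * 173056 / 6
= 6518442.67 mm^3

6518442.67 mm^3


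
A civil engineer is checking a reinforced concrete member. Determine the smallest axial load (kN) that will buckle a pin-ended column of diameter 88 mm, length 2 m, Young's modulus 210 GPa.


I = pi * d^4 / 64 = 2943747.71 mm^4
L = 2000.0 mm
P_cr = pi^2 * E * I / L^2
= 9.8696 * 210000.0 * 2943747.71 / 2000.0^2
= 1525315.33 N = 1525.3153 kN

1525.3153 kN


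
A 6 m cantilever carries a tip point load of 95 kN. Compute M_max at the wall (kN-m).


For a cantilever with a point load at the free end:
M_max = P * L = 95 * 6 = 570 kN-m

570 kN-m


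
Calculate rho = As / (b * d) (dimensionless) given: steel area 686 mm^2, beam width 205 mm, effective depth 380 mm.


rho = As / (b * d)
= 686 / (205 * 380)
= 686 / 77900
= 0.008806 (dimensionless)

0.008806 (dimensionless)


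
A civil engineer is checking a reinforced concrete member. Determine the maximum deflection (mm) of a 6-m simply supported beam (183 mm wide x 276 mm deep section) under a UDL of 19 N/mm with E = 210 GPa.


I = 183 * 276^3 / 12 = 320624784.0 mm^4
L = 6000.0 mm, w = 19 N/mm, E = 210000.0 MPa
delta = 5 * w * L^4 / (384 * E * I)
= 5 * 19 * 6000.0^4 / (384 * 210000.0 * 320624784.0)
= 4.7619 mm

4.7619 mm


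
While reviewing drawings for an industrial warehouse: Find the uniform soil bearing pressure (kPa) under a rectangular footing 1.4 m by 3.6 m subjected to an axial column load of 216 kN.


A = 1.4 * 3.6 = 5.04 m^2
q = P / A = 216 / 5.04
= 42.8571 kPa

42.8571 kPa
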